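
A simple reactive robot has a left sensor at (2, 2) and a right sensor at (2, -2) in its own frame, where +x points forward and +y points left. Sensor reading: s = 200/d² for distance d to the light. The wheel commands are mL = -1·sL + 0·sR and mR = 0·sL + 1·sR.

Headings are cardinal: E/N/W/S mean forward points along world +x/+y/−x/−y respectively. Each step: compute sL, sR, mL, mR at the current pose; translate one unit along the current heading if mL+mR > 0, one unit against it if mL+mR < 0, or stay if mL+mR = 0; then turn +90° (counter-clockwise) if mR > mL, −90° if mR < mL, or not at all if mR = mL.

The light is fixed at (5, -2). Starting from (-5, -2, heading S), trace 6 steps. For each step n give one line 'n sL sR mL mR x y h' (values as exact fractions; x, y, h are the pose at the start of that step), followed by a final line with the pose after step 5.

n=0: pose=(-5,-2,S); sL=50/17, sR=50/37; mL=-50/17, mR=50/37; mL+mR=-1000/629 → advance -1; mR−mL=2700/629 → turn +1·90°
n=1: pose=(-5,-1,E); sL=200/73, sR=40/13; mL=-200/73, mR=40/13; mL+mR=320/949 → advance +1; mR−mL=5520/949 → turn +1·90°
n=2: pose=(-4,-1,N); sL=20/13, sR=100/29; mL=-20/13, mR=100/29; mL+mR=720/377 → advance +1; mR−mL=1880/377 → turn +1·90°
n=3: pose=(-4,0,W); sL=200/121, sR=200/137; mL=-200/121, mR=200/137; mL+mR=-3200/16577 → advance -1; mR−mL=51600/16577 → turn +1·90°
n=4: pose=(-3,0,S); sL=50/9, sR=2; mL=-50/9, mR=2; mL+mR=-32/9 → advance -1; mR−mL=68/9 → turn +1·90°
n=5: pose=(-3,1,E); sL=200/61, sR=200/37; mL=-200/61, mR=200/37; mL+mR=4800/2257 → advance +1; mR−mL=19600/2257 → turn +1·90°

0 50/17 50/37 -50/17 50/37 -5 -2 S
1 200/73 40/13 -200/73 40/13 -5 -1 E
2 20/13 100/29 -20/13 100/29 -4 -1 N
3 200/121 200/137 -200/121 200/137 -4 0 W
4 50/9 2 -50/9 2 -3 0 S
5 200/61 200/37 -200/61 200/37 -3 1 E
final -2 1 N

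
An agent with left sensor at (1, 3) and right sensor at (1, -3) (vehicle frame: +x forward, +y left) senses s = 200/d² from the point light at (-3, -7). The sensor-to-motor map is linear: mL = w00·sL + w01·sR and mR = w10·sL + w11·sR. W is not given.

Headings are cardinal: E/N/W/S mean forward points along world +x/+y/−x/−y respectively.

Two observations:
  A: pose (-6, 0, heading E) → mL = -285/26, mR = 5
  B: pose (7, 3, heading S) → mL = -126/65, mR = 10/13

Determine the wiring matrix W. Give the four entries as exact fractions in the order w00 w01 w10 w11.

-1/2 -1 0 1/2

obs A: pose=(-6,0,E) → sL=25/13, sR=10, mL=-285/26, mR=5
obs B: pose=(7,3,S) → sL=4/5, sR=20/13, mL=-126/65, mR=10/13
sensor matrix S = [[25/13, 10], [4/5, 20/13]]; det S = -852/169
solve [mL_A; mL_B] = S·[w00; w01] and [mR_A; mR_B] = S·[w10; w11]:
  w00 = -1/2, w01 = -1, w10 = 0, w11 = 1/2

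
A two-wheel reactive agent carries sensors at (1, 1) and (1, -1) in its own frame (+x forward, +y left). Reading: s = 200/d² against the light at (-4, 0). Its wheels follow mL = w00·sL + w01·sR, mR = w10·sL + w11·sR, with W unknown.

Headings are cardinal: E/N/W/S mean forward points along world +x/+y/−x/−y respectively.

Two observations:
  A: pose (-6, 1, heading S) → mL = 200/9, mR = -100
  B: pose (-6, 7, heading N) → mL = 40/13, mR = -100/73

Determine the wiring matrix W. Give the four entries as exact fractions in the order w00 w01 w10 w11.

obs A: pose=(-6,1,S) → sL=200, sR=200/9, mL=200/9, mR=-100
obs B: pose=(-6,7,N) → sL=200/73, sR=40/13, mL=40/13, mR=-100/73
sensor matrix S = [[200, 200/9], [200/73, 40/13]]; det S = 4736000/8541
solve [mL_A; mL_B] = S·[w00; w01] and [mR_A; mR_B] = S·[w10; w11]:
  w00 = 0, w01 = 1, w10 = -1/2, w11 = 0

0 1 -1/2 0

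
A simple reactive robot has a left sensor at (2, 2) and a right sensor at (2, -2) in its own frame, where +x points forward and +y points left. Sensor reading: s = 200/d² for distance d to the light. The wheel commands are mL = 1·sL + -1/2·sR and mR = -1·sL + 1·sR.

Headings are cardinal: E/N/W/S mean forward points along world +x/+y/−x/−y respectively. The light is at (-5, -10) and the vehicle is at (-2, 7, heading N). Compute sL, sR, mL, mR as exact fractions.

100/181 100/193 10250/34933 -1200/34933

left sensor world pos  = (-4, 9); dL² = 362
right sensor world pos = (0, 9); dR² = 386
sL = 200/362 = 100/181
sR = 200/386 = 100/193
mL = 1·sL + -1/2·sR = 10250/34933
mR = -1·sL + 1·sR = -1200/34933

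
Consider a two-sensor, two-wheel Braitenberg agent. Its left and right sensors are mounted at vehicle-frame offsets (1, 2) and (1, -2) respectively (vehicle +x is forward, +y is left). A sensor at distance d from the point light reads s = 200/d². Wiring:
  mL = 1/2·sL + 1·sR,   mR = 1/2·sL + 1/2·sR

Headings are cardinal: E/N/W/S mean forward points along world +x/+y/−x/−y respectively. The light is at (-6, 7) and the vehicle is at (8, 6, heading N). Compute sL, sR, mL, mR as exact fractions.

25/18 25/32 425/288 625/576

left sensor world pos  = (6, 7); dL² = 144
right sensor world pos = (10, 7); dR² = 256
sL = 200/144 = 25/18
sR = 200/256 = 25/32
mL = 1/2·sL + 1·sR = 425/288
mR = 1/2·sL + 1/2·sR = 625/576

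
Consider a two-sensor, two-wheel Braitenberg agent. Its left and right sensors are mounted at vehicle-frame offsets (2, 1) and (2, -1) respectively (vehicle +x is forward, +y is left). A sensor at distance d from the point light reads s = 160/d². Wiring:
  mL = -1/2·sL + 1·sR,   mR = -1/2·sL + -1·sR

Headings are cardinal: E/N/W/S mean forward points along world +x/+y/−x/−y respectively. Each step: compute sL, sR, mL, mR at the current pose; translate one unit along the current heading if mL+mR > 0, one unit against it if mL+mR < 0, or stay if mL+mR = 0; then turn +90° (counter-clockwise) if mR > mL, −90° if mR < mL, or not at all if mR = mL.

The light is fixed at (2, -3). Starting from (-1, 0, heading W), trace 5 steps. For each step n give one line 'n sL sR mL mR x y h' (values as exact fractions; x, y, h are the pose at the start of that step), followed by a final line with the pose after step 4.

n=0: pose=(-1,0,W); sL=160/29, sR=160/41; mL=1360/1189, mR=-7920/1189; mL+mR=-160/29 → advance -1; mR−mL=-320/41 → turn -1·90°
n=1: pose=(0,0,N); sL=80/17, sR=80/13; mL=840/221, mR=-1880/221; mL+mR=-80/17 → advance -1; mR−mL=-160/13 → turn -1·90°
n=2: pose=(0,-1,E); sL=160/9, sR=160; mL=1360/9, mR=-1520/9; mL+mR=-160/9 → advance -1; mR−mL=-320 → turn -1·90°
n=3: pose=(-1,-1,S); sL=40, sR=10; mL=-10, mR=-30; mL+mR=-40 → advance -1; mR−mL=-20 → turn -1·90°
n=4: pose=(-1,0,W); sL=160/29, sR=160/41; mL=1360/1189, mR=-7920/1189; mL+mR=-160/29 → advance -1; mR−mL=-320/41 → turn -1·90°

0 160/29 160/41 1360/1189 -7920/1189 -1 0 W
1 80/17 80/13 840/221 -1880/221 0 0 N
2 160/9 160 1360/9 -1520/9 0 -1 E
3 40 10 -10 -30 -1 -1 S
4 160/29 160/41 1360/1189 -7920/1189 -1 0 W
final 0 0 N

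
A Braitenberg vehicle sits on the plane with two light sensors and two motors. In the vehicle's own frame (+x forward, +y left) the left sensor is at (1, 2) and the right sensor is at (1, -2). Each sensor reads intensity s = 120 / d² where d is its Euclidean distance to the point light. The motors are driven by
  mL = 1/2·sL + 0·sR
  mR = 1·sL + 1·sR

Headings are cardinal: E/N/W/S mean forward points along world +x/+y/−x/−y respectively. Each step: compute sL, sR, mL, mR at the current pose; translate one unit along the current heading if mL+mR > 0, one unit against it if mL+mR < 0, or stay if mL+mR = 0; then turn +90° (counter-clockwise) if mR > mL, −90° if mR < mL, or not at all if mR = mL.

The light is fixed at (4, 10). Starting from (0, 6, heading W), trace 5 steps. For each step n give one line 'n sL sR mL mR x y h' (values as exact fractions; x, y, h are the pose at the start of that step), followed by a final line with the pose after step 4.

n=0: pose=(0,6,W); sL=120/61, sR=120/29; mL=60/61, mR=10800/1769; mL+mR=12540/1769 → advance +1; mR−mL=9060/1769 → turn +1·90°
n=1: pose=(-1,6,S); sL=60/17, sR=60/37; mL=30/17, mR=3240/629; mL+mR=4350/629 → advance +1; mR−mL=2130/629 → turn +1·90°
n=2: pose=(-1,5,E); sL=24/5, sR=24/13; mL=12/5, mR=432/65; mL+mR=588/65 → advance +1; mR−mL=276/65 → turn +1·90°
n=3: pose=(0,5,N); sL=30/13, sR=6; mL=15/13, mR=108/13; mL+mR=123/13 → advance +1; mR−mL=93/13 → turn +1·90°
n=4: pose=(0,6,W); sL=120/61, sR=120/29; mL=60/61, mR=10800/1769; mL+mR=12540/1769 → advance +1; mR−mL=9060/1769 → turn +1·90°

0 120/61 120/29 60/61 10800/1769 0 6 W
1 60/17 60/37 30/17 3240/629 -1 6 S
2 24/5 24/13 12/5 432/65 -1 5 E
3 30/13 6 15/13 108/13 0 5 N
4 120/61 120/29 60/61 10800/1769 0 6 W
final -1 6 S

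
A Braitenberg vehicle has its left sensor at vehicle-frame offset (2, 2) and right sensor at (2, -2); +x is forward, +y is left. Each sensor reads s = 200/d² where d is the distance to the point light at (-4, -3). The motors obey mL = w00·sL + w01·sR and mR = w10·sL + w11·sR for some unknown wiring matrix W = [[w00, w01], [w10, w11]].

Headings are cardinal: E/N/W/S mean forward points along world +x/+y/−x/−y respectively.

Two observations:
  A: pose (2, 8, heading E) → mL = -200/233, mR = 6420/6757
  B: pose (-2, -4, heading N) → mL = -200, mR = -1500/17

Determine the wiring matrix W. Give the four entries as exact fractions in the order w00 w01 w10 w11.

obs A: pose=(2,8,E) → sL=200/233, sR=40/29, mL=-200/233, mR=6420/6757
obs B: pose=(-2,-4,N) → sL=200, sR=200/17, mL=-200, mR=-1500/17
sensor matrix S = [[200/233, 40/29], [200, 200/17]]; det S = -30528000/114869
solve [mL_A; mL_B] = S·[w00; w01] and [mR_A; mR_B] = S·[w10; w11]:
  w00 = -1, w01 = 0, w10 = -1/2, w11 = 1

-1 0 -1/2 1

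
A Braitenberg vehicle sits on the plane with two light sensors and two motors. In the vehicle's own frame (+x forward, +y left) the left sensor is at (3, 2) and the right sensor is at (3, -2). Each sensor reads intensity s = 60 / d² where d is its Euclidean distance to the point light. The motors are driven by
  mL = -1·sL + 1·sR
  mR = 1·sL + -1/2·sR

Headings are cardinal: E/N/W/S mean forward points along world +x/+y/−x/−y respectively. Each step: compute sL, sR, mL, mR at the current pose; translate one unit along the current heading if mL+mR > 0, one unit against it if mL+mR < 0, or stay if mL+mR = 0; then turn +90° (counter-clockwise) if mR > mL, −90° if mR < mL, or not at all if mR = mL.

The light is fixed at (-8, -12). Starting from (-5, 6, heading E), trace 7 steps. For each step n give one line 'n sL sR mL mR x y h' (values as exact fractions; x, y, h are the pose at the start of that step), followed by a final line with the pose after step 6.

n=0: pose=(-5,6,E); sL=15/109, sR=15/73; mL=540/7957, mR=555/15914; mL+mR=15/146 → advance +1; mR−mL=-525/15914 → turn -1·90°
n=1: pose=(-4,6,S); sL=20/87, sR=60/229; mL=640/19923, mR=1970/19923; mL+mR=30/229 → advance +1; mR−mL=1330/19923 → turn +1·90°
n=2: pose=(-4,5,E); sL=6/41, sR=30/137; mL=408/5617, mR=207/5617; mL+mR=15/137 → advance +1; mR−mL=-201/5617 → turn -1·90°
n=3: pose=(-3,5,S); sL=12/49, sR=12/41; mL=96/2009, mR=198/2009; mL+mR=6/41 → advance +1; mR−mL=102/2009 → turn +1·90°
n=4: pose=(-3,4,E); sL=15/97, sR=3/13; mL=96/1261, mR=99/2522; mL+mR=3/26 → advance +1; mR−mL=-93/2522 → turn -1·90°
n=5: pose=(-2,4,S); sL=60/233, sR=12/37; mL=576/8621, mR=822/8621; mL+mR=6/37 → advance +1; mR−mL=246/8621 → turn +1·90°
n=6: pose=(-2,3,E); sL=6/37, sR=6/25; mL=72/925, mR=39/925; mL+mR=3/25 → advance +1; mR−mL=-33/925 → turn -1·90°

0 15/109 15/73 540/7957 555/15914 -5 6 E
1 20/87 60/229 640/19923 1970/19923 -4 6 S
2 6/41 30/137 408/5617 207/5617 -4 5 E
3 12/49 12/41 96/2009 198/2009 -3 5 S
4 15/97 3/13 96/1261 99/2522 -3 4 E
5 60/233 12/37 576/8621 822/8621 -2 4 S
6 6/37 6/25 72/925 39/925 -2 3 E
final -1 3 S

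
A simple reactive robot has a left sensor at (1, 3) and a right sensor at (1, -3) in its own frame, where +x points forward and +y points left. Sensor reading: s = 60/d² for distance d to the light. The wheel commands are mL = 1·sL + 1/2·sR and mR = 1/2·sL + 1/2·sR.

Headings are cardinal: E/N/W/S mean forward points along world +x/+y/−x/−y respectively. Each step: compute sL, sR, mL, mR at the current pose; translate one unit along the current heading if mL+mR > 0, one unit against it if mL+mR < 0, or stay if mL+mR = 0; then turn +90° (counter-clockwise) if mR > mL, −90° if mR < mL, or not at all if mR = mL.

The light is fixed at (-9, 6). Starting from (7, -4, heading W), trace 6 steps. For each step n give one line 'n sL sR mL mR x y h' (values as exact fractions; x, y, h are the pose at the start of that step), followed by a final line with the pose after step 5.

0 30/197 30/137 7065/26989 5010/26989 7 -4 W
1 4/15 4/27 46/135 28/135 6 -4 N
2 15/73 3/20 819/2920 519/2920 6 -3 E
3 60/461 60/269 29970/124009 21900/124009 7 -3 S
4 30/197 30/137 7065/26989 5010/26989 7 -4 W
5 4/15 4/27 46/135 28/135 6 -4 N
final 6 -3 E

n=0: pose=(7,-4,W); sL=30/197, sR=30/137; mL=7065/26989, mR=5010/26989; mL+mR=12075/26989 → advance +1; mR−mL=-15/197 → turn -1·90°
n=1: pose=(6,-4,N); sL=4/15, sR=4/27; mL=46/135, mR=28/135; mL+mR=74/135 → advance +1; mR−mL=-2/15 → turn -1·90°
n=2: pose=(6,-3,E); sL=15/73, sR=3/20; mL=819/2920, mR=519/2920; mL+mR=669/1460 → advance +1; mR−mL=-15/146 → turn -1·90°
n=3: pose=(7,-3,S); sL=60/461, sR=60/269; mL=29970/124009, mR=21900/124009; mL+mR=51870/124009 → advance +1; mR−mL=-30/461 → turn -1·90°
n=4: pose=(7,-4,W); sL=30/197, sR=30/137; mL=7065/26989, mR=5010/26989; mL+mR=12075/26989 → advance +1; mR−mL=-15/197 → turn -1·90°
n=5: pose=(6,-4,N); sL=4/15, sR=4/27; mL=46/135, mR=28/135; mL+mR=74/135 → advance +1; mR−mL=-2/15 → turn -1·90°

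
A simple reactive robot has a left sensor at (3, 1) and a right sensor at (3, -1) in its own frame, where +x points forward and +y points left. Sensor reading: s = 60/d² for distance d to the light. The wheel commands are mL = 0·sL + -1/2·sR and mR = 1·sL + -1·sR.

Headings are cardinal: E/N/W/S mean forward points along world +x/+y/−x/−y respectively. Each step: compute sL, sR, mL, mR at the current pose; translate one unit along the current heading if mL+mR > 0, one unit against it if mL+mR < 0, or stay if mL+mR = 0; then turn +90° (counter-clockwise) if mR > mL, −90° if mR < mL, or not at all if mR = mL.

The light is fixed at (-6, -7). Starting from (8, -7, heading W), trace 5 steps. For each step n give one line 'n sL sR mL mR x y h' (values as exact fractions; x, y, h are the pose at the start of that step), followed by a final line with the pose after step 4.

0 30/61 30/61 -15/61 0 8 -7 W
1 12/53 12/41 -6/41 -144/2173 9 -7 S
2 15/82 5/27 -5/54 -5/2214 9 -6 E
3 12/37 60/241 -30/241 672/8917 8 -6 N
4 30/61 30/61 -15/61 0 8 -7 W
final 9 -7 S

n=0: pose=(8,-7,W); sL=30/61, sR=30/61; mL=-15/61, mR=0; mL+mR=-15/61 → advance -1; mR−mL=15/61 → turn +1·90°
n=1: pose=(9,-7,S); sL=12/53, sR=12/41; mL=-6/41, mR=-144/2173; mL+mR=-462/2173 → advance -1; mR−mL=174/2173 → turn +1·90°
n=2: pose=(9,-6,E); sL=15/82, sR=5/27; mL=-5/54, mR=-5/2214; mL+mR=-35/369 → advance -1; mR−mL=100/1107 → turn +1·90°
n=3: pose=(8,-6,N); sL=12/37, sR=60/241; mL=-30/241, mR=672/8917; mL+mR=-438/8917 → advance -1; mR−mL=1782/8917 → turn +1·90°
n=4: pose=(8,-7,W); sL=30/61, sR=30/61; mL=-15/61, mR=0; mL+mR=-15/61 → advance -1; mR−mL=15/61 → turn +1·90°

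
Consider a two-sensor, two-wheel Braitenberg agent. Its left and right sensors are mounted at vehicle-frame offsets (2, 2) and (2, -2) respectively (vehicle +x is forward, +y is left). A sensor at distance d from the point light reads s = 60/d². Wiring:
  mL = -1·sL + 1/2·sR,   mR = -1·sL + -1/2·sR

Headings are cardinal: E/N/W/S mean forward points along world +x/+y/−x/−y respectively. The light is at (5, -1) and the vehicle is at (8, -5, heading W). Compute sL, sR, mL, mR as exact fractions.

60/37 12 162/37 -282/37

left sensor world pos  = (6, -7); dL² = 37
right sensor world pos = (6, -3); dR² = 5
sL = 60/37 = 60/37
sR = 60/5 = 12
mL = -1·sL + 1/2·sR = 162/37
mR = -1·sL + -1/2·sR = -282/37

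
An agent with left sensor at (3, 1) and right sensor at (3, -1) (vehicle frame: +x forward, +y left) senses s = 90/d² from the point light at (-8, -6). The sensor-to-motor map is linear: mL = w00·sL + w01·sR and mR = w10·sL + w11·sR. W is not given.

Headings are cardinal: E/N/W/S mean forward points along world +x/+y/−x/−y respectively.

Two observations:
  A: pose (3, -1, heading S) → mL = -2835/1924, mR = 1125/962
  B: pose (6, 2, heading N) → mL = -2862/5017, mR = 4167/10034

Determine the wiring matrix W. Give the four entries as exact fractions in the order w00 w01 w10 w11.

obs A: pose=(3,-1,S) → sL=45/74, sR=45/52, mL=-2835/1924, mR=1125/962
obs B: pose=(6,2,N) → sL=9/29, sR=45/173, mL=-2862/5017, mR=4167/10034
sensor matrix S = [[45/74, 45/52], [9/29, 45/173]]; det S = -1065555/9652708
solve [mL_A; mL_B] = S·[w00; w01] and [mR_A; mR_B] = S·[w10; w11]:
  w00 = -1, w01 = -1, w10 = 1/2, w11 = 1

-1 -1 1/2 1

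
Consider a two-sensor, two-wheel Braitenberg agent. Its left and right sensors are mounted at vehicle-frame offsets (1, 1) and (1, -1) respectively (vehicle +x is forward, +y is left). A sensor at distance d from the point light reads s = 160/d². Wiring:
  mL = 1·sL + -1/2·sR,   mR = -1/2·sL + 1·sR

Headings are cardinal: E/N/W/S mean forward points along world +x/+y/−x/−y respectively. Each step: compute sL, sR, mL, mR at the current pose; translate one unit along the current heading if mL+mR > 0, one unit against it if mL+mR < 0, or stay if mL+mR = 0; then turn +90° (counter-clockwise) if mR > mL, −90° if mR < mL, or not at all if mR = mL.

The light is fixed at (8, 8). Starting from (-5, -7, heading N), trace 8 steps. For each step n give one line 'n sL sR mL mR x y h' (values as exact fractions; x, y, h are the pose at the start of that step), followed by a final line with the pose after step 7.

0 20/49 8/17 144/833 222/833 -5 -7 N
1 160/421 32/73 4944/30733 7632/30733 -5 -6 W
2 80/197 16/45 2024/8865 1352/8865 -6 -6 S
3 160/481 160/421 28880/202501 43280/202501 -6 -7 W
4 40/113 5/16 715/3616 245/1808 -7 -7 S
5 32/109 160/481 6672/52429 9744/52429 -7 -8 W
6 80/257 80/289 12840/74273 9000/74273 -8 -8 S
7 160/613 32/109 7632/66817 10896/66817 -8 -9 W
final -9 -9 S

n=0: pose=(-5,-7,N); sL=20/49, sR=8/17; mL=144/833, mR=222/833; mL+mR=366/833 → advance +1; mR−mL=78/833 → turn +1·90°
n=1: pose=(-5,-6,W); sL=160/421, sR=32/73; mL=4944/30733, mR=7632/30733; mL+mR=12576/30733 → advance +1; mR−mL=2688/30733 → turn +1·90°
n=2: pose=(-6,-6,S); sL=80/197, sR=16/45; mL=2024/8865, mR=1352/8865; mL+mR=3376/8865 → advance +1; mR−mL=-224/2955 → turn -1·90°
n=3: pose=(-6,-7,W); sL=160/481, sR=160/421; mL=28880/202501, mR=43280/202501; mL+mR=72160/202501 → advance +1; mR−mL=14400/202501 → turn +1·90°
n=4: pose=(-7,-7,S); sL=40/113, sR=5/16; mL=715/3616, mR=245/1808; mL+mR=1205/3616 → advance +1; mR−mL=-225/3616 → turn -1·90°
n=5: pose=(-7,-8,W); sL=32/109, sR=160/481; mL=6672/52429, mR=9744/52429; mL+mR=16416/52429 → advance +1; mR−mL=3072/52429 → turn +1·90°
n=6: pose=(-8,-8,S); sL=80/257, sR=80/289; mL=12840/74273, mR=9000/74273; mL+mR=21840/74273 → advance +1; mR−mL=-3840/74273 → turn -1·90°
n=7: pose=(-8,-9,W); sL=160/613, sR=32/109; mL=7632/66817, mR=10896/66817; mL+mR=18528/66817 → advance +1; mR−mL=3264/66817 → turn +1·90°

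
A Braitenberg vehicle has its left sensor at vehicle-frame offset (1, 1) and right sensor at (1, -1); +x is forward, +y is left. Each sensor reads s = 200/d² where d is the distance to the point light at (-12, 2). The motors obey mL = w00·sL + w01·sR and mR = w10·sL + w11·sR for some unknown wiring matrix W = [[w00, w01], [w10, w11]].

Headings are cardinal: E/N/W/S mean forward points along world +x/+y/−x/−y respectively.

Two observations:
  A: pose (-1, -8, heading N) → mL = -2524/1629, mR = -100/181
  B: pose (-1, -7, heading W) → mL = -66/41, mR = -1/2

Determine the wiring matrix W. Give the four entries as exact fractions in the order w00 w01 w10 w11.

obs A: pose=(-1,-8,N) → sL=200/181, sR=8/9, mL=-2524/1629, mR=-100/181
obs B: pose=(-1,-7,W) → sL=1, sR=50/41, mL=-66/41, mR=-1/2
sensor matrix S = [[200/181, 8/9], [1, 50/41]]; det S = 30632/66789
solve [mL_A; mL_B] = S·[w00; w01] and [mR_A; mR_B] = S·[w10; w11]:
  w00 = -1, w01 = -1/2, w10 = -1/2, w11 = 0

-1 -1/2 -1/2 0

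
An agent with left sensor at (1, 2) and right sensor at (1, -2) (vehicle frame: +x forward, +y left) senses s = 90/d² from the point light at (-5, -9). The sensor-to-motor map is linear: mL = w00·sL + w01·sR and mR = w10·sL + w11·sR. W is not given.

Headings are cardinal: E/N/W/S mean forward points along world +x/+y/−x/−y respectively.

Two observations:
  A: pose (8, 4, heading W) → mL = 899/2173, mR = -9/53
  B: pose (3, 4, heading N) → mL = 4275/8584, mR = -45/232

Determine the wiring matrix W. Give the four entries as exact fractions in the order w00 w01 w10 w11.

obs A: pose=(8,4,W) → sL=18/53, sR=10/41, mL=899/2173, mR=-9/53
obs B: pose=(3,4,N) → sL=45/116, sR=45/148, mL=4275/8584, mR=-45/232
sensor matrix S = [[18/53, 10/41], [45/116, 45/148]]; det S = 20160/2331629
solve [mL_A; mL_B] = S·[w00; w01] and [mR_A; mR_B] = S·[w10; w11]:
  w00 = 1/2, w01 = 1, w10 = -1/2, w11 = 0

1/2 1 -1/2 0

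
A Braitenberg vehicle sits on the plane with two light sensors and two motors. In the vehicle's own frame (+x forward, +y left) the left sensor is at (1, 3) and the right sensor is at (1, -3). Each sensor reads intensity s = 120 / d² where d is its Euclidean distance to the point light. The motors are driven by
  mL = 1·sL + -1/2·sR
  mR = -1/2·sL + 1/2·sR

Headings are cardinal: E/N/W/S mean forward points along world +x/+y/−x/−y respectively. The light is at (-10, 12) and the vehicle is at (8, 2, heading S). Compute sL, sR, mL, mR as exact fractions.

60/281 60/173 1950/48613 3240/48613

left sensor world pos  = (11, 1); dL² = 562
right sensor world pos = (5, 1); dR² = 346
sL = 120/562 = 60/281
sR = 120/346 = 60/173
mL = 1·sL + -1/2·sR = 1950/48613
mR = -1/2·sL + 1/2·sR = 3240/48613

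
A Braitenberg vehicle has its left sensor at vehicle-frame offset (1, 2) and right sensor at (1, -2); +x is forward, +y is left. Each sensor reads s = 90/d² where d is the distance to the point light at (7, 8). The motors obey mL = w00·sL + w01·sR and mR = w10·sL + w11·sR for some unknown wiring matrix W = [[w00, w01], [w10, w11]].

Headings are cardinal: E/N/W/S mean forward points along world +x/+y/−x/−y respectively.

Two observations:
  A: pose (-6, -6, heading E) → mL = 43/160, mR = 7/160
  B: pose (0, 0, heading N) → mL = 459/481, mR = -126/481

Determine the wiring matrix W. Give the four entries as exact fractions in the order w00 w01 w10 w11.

obs A: pose=(-6,-6,E) → sL=5/16, sR=9/40, mL=43/160, mR=7/160
obs B: pose=(0,0,N) → sL=9/13, sR=45/37, mL=459/481, mR=-126/481
sensor matrix S = [[5/16, 9/40], [9/13, 45/37]]; det S = 8631/38480
solve [mL_A; mL_B] = S·[w00; w01] and [mR_A; mR_B] = S·[w10; w11]:
  w00 = 1/2, w01 = 1/2, w10 = 1/2, w11 = -1/2

1/2 1/2 1/2 -1/2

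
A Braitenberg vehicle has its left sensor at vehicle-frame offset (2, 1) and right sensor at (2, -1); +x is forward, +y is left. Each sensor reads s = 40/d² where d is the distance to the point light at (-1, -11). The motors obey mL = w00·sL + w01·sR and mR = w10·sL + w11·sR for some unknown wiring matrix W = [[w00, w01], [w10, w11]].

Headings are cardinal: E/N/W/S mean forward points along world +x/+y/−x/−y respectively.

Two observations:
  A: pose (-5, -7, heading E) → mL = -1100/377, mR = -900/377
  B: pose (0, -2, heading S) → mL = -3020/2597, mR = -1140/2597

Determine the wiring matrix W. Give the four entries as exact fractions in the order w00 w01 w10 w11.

-1 -1/2 1/2 -1

obs A: pose=(-5,-7,E) → sL=40/29, sR=40/13, mL=-1100/377, mR=-900/377
obs B: pose=(0,-2,S) → sL=40/53, sR=40/49, mL=-3020/2597, mR=-1140/2597
sensor matrix S = [[40/29, 40/13], [40/53, 40/49]]; det S = -1171200/979069
solve [mL_A; mL_B] = S·[w00; w01] and [mR_A; mR_B] = S·[w10; w11]:
  w00 = -1, w01 = -1/2, w10 = 1/2, w11 = -1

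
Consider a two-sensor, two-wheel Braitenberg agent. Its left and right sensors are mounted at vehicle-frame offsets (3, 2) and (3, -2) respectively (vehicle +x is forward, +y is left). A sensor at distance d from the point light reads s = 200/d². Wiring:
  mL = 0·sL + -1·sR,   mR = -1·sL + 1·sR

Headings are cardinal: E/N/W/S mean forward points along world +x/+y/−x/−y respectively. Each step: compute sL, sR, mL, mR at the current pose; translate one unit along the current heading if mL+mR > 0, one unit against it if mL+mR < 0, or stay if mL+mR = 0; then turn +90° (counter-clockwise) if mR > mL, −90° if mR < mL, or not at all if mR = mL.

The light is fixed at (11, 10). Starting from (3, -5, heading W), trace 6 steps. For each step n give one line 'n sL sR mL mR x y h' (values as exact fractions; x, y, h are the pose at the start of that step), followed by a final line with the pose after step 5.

n=0: pose=(3,-5,W); sL=20/41, sR=20/29; mL=-20/29, mR=240/1189; mL+mR=-20/41 → advance -1; mR−mL=1060/1189 → turn +1·90°
n=1: pose=(4,-5,S); sL=200/349, sR=40/81; mL=-40/81, mR=-2240/28269; mL+mR=-200/349 → advance -1; mR−mL=11720/28269 → turn +1·90°
n=2: pose=(4,-4,E); sL=5/4, sR=25/34; mL=-25/34, mR=-35/68; mL+mR=-5/4 → advance -1; mR−mL=15/68 → turn +1·90°
n=3: pose=(3,-4,N); sL=200/221, sR=200/157; mL=-200/157, mR=12800/34697; mL+mR=-200/221 → advance -1; mR−mL=57000/34697 → turn +1·90°
n=4: pose=(3,-5,W); sL=20/41, sR=20/29; mL=-20/29, mR=240/1189; mL+mR=-20/41 → advance -1; mR−mL=1060/1189 → turn +1·90°
n=5: pose=(4,-5,S); sL=200/349, sR=40/81; mL=-40/81, mR=-2240/28269; mL+mR=-200/349 → advance -1; mR−mL=11720/28269 → turn +1·90°

0 20/41 20/29 -20/29 240/1189 3 -5 W
1 200/349 40/81 -40/81 -2240/28269 4 -5 S
2 5/4 25/34 -25/34 -35/68 4 -4 E
3 200/221 200/157 -200/157 12800/34697 3 -4 N
4 20/41 20/29 -20/29 240/1189 3 -5 W
5 200/349 40/81 -40/81 -2240/28269 4 -5 S
final 4 -4 E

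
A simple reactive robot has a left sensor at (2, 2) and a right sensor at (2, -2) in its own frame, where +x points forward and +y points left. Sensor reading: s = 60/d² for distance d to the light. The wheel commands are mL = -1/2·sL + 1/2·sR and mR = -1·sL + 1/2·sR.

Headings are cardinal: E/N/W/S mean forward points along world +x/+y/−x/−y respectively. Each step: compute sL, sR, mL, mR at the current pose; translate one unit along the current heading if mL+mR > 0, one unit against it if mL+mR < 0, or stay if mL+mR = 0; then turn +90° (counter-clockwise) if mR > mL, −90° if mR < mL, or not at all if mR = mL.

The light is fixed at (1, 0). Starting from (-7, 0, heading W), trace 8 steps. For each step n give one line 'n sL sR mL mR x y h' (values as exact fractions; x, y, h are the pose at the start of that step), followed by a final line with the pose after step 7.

0 15/26 15/26 0 -15/52 -7 0 W
1 12/17 60/29 336/493 162/493 -6 0 N
2 30/17 30/13 60/221 -135/221 -6 1 E
3 60/37 60/101 -1920/3737 -4950/3737 -7 1 S
4 3/5 15/29 -6/145 -99/290 -7 2 W
5 60/97 60/41 1680/3977 450/3977 -6 2 N
6 6/5 30/13 36/65 -3/65 -6 3 E
7 60/17 12/13 -288/221 -678/221 -5 3 S
final -5 4 W

n=0: pose=(-7,0,W); sL=15/26, sR=15/26; mL=0, mR=-15/52; mL+mR=-15/52 → advance -1; mR−mL=-15/52 → turn -1·90°
n=1: pose=(-6,0,N); sL=12/17, sR=60/29; mL=336/493, mR=162/493; mL+mR=498/493 → advance +1; mR−mL=-6/17 → turn -1·90°
n=2: pose=(-6,1,E); sL=30/17, sR=30/13; mL=60/221, mR=-135/221; mL+mR=-75/221 → advance -1; mR−mL=-15/17 → turn -1·90°
n=3: pose=(-7,1,S); sL=60/37, sR=60/101; mL=-1920/3737, mR=-4950/3737; mL+mR=-6870/3737 → advance -1; mR−mL=-30/37 → turn -1·90°
n=4: pose=(-7,2,W); sL=3/5, sR=15/29; mL=-6/145, mR=-99/290; mL+mR=-111/290 → advance -1; mR−mL=-3/10 → turn -1·90°
n=5: pose=(-6,2,N); sL=60/97, sR=60/41; mL=1680/3977, mR=450/3977; mL+mR=2130/3977 → advance +1; mR−mL=-30/97 → turn -1·90°
n=6: pose=(-6,3,E); sL=6/5, sR=30/13; mL=36/65, mR=-3/65; mL+mR=33/65 → advance +1; mR−mL=-3/5 → turn -1·90°
n=7: pose=(-5,3,S); sL=60/17, sR=12/13; mL=-288/221, mR=-678/221; mL+mR=-966/221 → advance -1; mR−mL=-30/17 → turn -1·90°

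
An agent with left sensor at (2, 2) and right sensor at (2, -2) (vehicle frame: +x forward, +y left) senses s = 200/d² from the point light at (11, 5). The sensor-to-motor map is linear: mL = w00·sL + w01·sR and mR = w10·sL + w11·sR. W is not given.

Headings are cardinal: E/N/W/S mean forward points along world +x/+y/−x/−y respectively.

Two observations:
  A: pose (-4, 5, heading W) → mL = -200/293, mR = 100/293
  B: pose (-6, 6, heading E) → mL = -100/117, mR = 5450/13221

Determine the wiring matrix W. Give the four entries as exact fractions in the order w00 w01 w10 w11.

obs A: pose=(-4,5,W) → sL=200/293, sR=200/293, mL=-200/293, mR=100/293
obs B: pose=(-6,6,E) → sL=100/117, sR=100/113, mL=-100/117, mR=5450/13221
sensor matrix S = [[200/293, 200/293], [100/117, 100/113]]; det S = 80000/3873753
solve [mL_A; mL_B] = S·[w00; w01] and [mR_A; mR_B] = S·[w10; w11]:
  w00 = -1, w01 = 0, w10 = 1, w11 = -1/2

-1 0 1 -1/2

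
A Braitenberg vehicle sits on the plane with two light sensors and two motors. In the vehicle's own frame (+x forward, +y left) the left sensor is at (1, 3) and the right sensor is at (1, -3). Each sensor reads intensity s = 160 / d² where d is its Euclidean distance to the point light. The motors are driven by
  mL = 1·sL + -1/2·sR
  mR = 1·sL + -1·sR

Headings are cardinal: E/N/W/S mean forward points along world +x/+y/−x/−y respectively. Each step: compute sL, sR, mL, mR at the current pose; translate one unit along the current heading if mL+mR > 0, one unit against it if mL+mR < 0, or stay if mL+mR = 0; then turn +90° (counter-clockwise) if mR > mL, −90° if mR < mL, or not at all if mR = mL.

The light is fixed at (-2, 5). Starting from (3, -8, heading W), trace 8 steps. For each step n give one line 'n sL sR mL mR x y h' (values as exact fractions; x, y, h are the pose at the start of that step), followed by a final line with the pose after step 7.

0 10/17 40/29 -50/493 -390/493 3 -8 W
1 160/153 32/45 176/255 256/765 4 -8 N
2 16/13 80/137 1672/1781 1152/1781 4 -7 E
3 160/269 32/37 1616/9953 -2688/9953 5 -7 S
4 20/29 8/5 -16/145 -132/145 5 -6 W
5 32/25 160/221 5072/5525 3072/5525 6 -6 N
6 16/13 16/25 296/325 192/325 6 -5 E
7 32/53 160/157 784/8321 -3456/8321 7 -5 S
final 7 -4 W

n=0: pose=(3,-8,W); sL=10/17, sR=40/29; mL=-50/493, mR=-390/493; mL+mR=-440/493 → advance -1; mR−mL=-20/29 → turn -1·90°
n=1: pose=(4,-8,N); sL=160/153, sR=32/45; mL=176/255, mR=256/765; mL+mR=784/765 → advance +1; mR−mL=-16/45 → turn -1·90°
n=2: pose=(4,-7,E); sL=16/13, sR=80/137; mL=1672/1781, mR=1152/1781; mL+mR=2824/1781 → advance +1; mR−mL=-40/137 → turn -1·90°
n=3: pose=(5,-7,S); sL=160/269, sR=32/37; mL=1616/9953, mR=-2688/9953; mL+mR=-1072/9953 → advance -1; mR−mL=-16/37 → turn -1·90°
n=4: pose=(5,-6,W); sL=20/29, sR=8/5; mL=-16/145, mR=-132/145; mL+mR=-148/145 → advance -1; mR−mL=-4/5 → turn -1·90°
n=5: pose=(6,-6,N); sL=32/25, sR=160/221; mL=5072/5525, mR=3072/5525; mL+mR=8144/5525 → advance +1; mR−mL=-80/221 → turn -1·90°
n=6: pose=(6,-5,E); sL=16/13, sR=16/25; mL=296/325, mR=192/325; mL+mR=488/325 → advance +1; mR−mL=-8/25 → turn -1·90°
n=7: pose=(7,-5,S); sL=32/53, sR=160/157; mL=784/8321, mR=-3456/8321; mL+mR=-2672/8321 → advance -1; mR−mL=-80/157 → turn -1·90°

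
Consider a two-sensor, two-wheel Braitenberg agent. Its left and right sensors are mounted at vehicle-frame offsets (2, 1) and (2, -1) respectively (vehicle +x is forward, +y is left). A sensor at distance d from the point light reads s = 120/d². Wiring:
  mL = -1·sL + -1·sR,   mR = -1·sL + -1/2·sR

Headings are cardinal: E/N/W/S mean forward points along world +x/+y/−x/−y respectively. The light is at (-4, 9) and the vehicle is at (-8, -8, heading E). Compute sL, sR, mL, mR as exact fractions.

left sensor world pos  = (-6, -7); dL² = 260
right sensor world pos = (-6, -9); dR² = 328
sL = 120/260 = 6/13
sR = 120/328 = 15/41
mL = -1·sL + -1·sR = -441/533
mR = -1·sL + -1/2·sR = -687/1066

6/13 15/41 -441/533 -687/1066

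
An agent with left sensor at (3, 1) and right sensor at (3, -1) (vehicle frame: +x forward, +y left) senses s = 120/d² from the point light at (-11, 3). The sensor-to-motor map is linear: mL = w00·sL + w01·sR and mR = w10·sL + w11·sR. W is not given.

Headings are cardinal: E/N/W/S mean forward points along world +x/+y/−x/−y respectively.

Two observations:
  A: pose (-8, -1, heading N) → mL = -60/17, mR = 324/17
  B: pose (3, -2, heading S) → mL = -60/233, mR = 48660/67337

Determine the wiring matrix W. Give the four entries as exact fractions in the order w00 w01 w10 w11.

obs A: pose=(-8,-1,N) → sL=24, sR=120/17, mL=-60/17, mR=324/17
obs B: pose=(3,-2,S) → sL=120/289, sR=120/233, mL=-60/233, mR=48660/67337
sensor matrix S = [[24, 120/17], [120/289, 120/233]]; det S = 10794240/1144729
solve [mL_A; mL_B] = S·[w00; w01] and [mR_A; mR_B] = S·[w10; w11]:
  w00 = 0, w01 = -1/2, w10 = 1/2, w11 = 1

0 -1/2 1/2 1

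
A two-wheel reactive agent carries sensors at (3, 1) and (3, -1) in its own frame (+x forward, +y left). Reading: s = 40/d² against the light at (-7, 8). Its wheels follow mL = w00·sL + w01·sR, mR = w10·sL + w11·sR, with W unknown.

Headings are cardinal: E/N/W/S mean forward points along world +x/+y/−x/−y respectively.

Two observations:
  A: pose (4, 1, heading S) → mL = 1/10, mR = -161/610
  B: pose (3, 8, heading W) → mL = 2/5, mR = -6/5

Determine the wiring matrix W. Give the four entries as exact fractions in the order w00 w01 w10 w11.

0 1/2 -1 -1/2

obs A: pose=(4,1,S) → sL=10/61, sR=1/5, mL=1/10, mR=-161/610
obs B: pose=(3,8,W) → sL=4/5, sR=4/5, mL=2/5, mR=-6/5
sensor matrix S = [[10/61, 1/5], [4/5, 4/5]]; det S = -44/1525
solve [mL_A; mL_B] = S·[w00; w01] and [mR_A; mR_B] = S·[w10; w11]:
  w00 = 0, w01 = 1/2, w10 = -1, w11 = -1/2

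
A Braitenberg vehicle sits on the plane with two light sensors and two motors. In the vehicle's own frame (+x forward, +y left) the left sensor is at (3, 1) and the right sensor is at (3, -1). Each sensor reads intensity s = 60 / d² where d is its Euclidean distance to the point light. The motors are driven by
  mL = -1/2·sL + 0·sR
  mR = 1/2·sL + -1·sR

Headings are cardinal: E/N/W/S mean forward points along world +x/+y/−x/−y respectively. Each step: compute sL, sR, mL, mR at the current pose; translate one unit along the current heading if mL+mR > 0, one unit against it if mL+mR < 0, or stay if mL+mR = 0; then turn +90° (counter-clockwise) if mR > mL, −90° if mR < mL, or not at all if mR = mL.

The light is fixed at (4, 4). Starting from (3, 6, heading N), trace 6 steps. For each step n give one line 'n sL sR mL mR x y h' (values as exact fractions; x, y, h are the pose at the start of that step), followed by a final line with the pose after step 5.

0 60/29 12/5 -30/29 -198/145 3 6 N
1 15/2 15 -15/4 -45/4 3 5 E
2 12 60/13 -6 18/13 2 5 S
3 6 30 -3 -27 2 6 E
4 12 60/17 -6 42/17 1 6 S
5 15/4 15 -15/8 -105/8 1 7 E
final 0 7 S

n=0: pose=(3,6,N); sL=60/29, sR=12/5; mL=-30/29, mR=-198/145; mL+mR=-12/5 → advance -1; mR−mL=-48/145 → turn -1·90°
n=1: pose=(3,5,E); sL=15/2, sR=15; mL=-15/4, mR=-45/4; mL+mR=-15 → advance -1; mR−mL=-15/2 → turn -1·90°
n=2: pose=(2,5,S); sL=12, sR=60/13; mL=-6, mR=18/13; mL+mR=-60/13 → advance -1; mR−mL=96/13 → turn +1·90°
n=3: pose=(2,6,E); sL=6, sR=30; mL=-3, mR=-27; mL+mR=-30 → advance -1; mR−mL=-24 → turn -1·90°
n=4: pose=(1,6,S); sL=12, sR=60/17; mL=-6, mR=42/17; mL+mR=-60/17 → advance -1; mR−mL=144/17 → turn +1·90°
n=5: pose=(1,7,E); sL=15/4, sR=15; mL=-15/8, mR=-105/8; mL+mR=-15 → advance -1; mR−mL=-45/4 → turn -1·90°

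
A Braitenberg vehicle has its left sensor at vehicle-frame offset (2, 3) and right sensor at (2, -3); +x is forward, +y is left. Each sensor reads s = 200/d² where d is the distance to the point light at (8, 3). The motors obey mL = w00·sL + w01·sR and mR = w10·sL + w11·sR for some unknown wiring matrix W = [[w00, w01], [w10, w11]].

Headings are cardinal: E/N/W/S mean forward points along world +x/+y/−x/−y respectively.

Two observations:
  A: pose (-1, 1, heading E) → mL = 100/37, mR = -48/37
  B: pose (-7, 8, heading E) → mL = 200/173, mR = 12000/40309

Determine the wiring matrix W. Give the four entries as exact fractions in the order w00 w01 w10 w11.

0 1 -1 1

obs A: pose=(-1,1,E) → sL=4, sR=100/37, mL=100/37, mR=-48/37
obs B: pose=(-7,8,E) → sL=200/233, sR=200/173, mL=200/173, mR=12000/40309
sensor matrix S = [[4, 100/37], [200/233, 200/173]]; det S = 3436800/1491433
solve [mL_A; mL_B] = S·[w00; w01] and [mR_A; mR_B] = S·[w10; w11]:
  w00 = 0, w01 = 1, w10 = -1, w11 = 1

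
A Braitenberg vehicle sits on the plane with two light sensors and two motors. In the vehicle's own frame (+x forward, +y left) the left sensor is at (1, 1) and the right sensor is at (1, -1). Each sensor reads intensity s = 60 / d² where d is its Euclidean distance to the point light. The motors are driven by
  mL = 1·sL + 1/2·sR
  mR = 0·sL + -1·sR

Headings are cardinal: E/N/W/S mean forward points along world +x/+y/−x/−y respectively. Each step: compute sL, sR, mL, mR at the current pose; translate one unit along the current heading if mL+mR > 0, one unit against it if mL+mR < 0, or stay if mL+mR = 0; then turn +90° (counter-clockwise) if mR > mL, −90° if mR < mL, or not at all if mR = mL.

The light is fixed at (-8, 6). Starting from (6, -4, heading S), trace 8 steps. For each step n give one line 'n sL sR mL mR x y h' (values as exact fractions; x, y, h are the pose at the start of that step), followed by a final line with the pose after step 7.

n=0: pose=(6,-4,S); sL=30/173, sR=6/29; mL=1389/5017, mR=-6/29; mL+mR=351/5017 → advance +1; mR−mL=-2427/5017 → turn -1·90°
n=1: pose=(6,-5,W); sL=60/313, sR=60/269; mL=25530/84197, mR=-60/269; mL+mR=6750/84197 → advance +1; mR−mL=-44310/84197 → turn -1·90°
n=2: pose=(5,-5,N); sL=15/61, sR=15/74; mL=3135/9028, mR=-15/74; mL+mR=1305/9028 → advance +1; mR−mL=-4965/9028 → turn -1·90°
n=3: pose=(5,-4,E); sL=60/277, sR=60/317; mL=27330/87809, mR=-60/317; mL+mR=10710/87809 → advance +1; mR−mL=-43950/87809 → turn -1·90°
n=4: pose=(6,-4,S); sL=30/173, sR=6/29; mL=1389/5017, mR=-6/29; mL+mR=351/5017 → advance +1; mR−mL=-2427/5017 → turn -1·90°
n=5: pose=(6,-5,W); sL=60/313, sR=60/269; mL=25530/84197, mR=-60/269; mL+mR=6750/84197 → advance +1; mR−mL=-44310/84197 → turn -1·90°
n=6: pose=(5,-5,N); sL=15/61, sR=15/74; mL=3135/9028, mR=-15/74; mL+mR=1305/9028 → advance +1; mR−mL=-4965/9028 → turn -1·90°
n=7: pose=(5,-4,E); sL=60/277, sR=60/317; mL=27330/87809, mR=-60/317; mL+mR=10710/87809 → advance +1; mR−mL=-43950/87809 → turn -1·90°

0 30/173 6/29 1389/5017 -6/29 6 -4 S
1 60/313 60/269 25530/84197 -60/269 6 -5 W
2 15/61 15/74 3135/9028 -15/74 5 -5 N
3 60/277 60/317 27330/87809 -60/317 5 -4 E
4 30/173 6/29 1389/5017 -6/29 6 -4 S
5 60/313 60/269 25530/84197 -60/269 6 -5 W
6 15/61 15/74 3135/9028 -15/74 5 -5 N
7 60/277 60/317 27330/87809 -60/317 5 -4 E
final 6 -4 S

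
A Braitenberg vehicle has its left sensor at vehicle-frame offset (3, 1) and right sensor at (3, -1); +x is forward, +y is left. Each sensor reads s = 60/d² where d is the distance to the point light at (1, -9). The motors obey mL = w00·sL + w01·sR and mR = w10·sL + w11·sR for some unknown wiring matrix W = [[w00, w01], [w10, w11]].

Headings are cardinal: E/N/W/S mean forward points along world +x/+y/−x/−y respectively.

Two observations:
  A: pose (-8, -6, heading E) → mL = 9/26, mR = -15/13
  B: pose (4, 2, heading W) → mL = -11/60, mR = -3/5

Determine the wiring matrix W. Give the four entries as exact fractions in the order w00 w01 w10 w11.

obs A: pose=(-8,-6,E) → sL=15/13, sR=3/2, mL=9/26, mR=-15/13
obs B: pose=(4,2,W) → sL=3/5, sR=5/12, mL=-11/60, mR=-3/5
sensor matrix S = [[15/13, 3/2], [3/5, 5/12]]; det S = -109/260
solve [mL_A; mL_B] = S·[w00; w01] and [mR_A; mR_B] = S·[w10; w11]:
  w00 = -1, w01 = 1, w10 = -1, w11 = 0

-1 1 -1 0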